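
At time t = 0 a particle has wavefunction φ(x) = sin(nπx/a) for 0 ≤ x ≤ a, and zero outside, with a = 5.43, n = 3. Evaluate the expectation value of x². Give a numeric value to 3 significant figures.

9.66

⟨x²⟩ = ∫ x²·|φ|² dx / ∫|φ|² dx (integrals over the domain).
With sin²θ = (1 − cos2θ)/2 on 0 ≤ x ≤ a: ∫sin²(nπx/a) dx = a/2, ∫x·sin²(nπx/a) dx = a²/4, ∫x²·sin²(nπx/a) dx = a³·(1/6 − 1/(4n²π²)); higher powers xᵏ the same way, integrating xᵏ·cos(2nπx/a) by parts.
State is unnormalized: ∫|φ|² dx = 2.7150, and ∫φ*·x²·φ dx = 26.233, so ⟨x²⟩ = 26.233 / 2.7150.
⟨x²⟩ = 9.6623.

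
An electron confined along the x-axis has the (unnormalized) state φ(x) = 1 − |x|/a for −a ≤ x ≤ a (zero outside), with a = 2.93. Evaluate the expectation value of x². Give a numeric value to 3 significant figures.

⟨x²⟩ = ∫ x²·|φ|² dx / ∫|φ|² dx (integrals over the domain).
φ is even, so ∫ over [−a, a] = 2∫₀ᵃ with φ = 1 − x/a there: ∫₀ᵃ (1 − x/a)² dx = a/3, ∫₀ᵃ x²(1 − x/a)² dx = a³/30, ∫₀ᵃ x⁴(1 − x/a)² dx = a⁵/105.
State is unnormalized: ∫|φ|² dx = 1.9533, and ∫φ*·x²·φ dx = 1.6769, so ⟨x²⟩ = 1.6769 / 1.9533.
⟨x²⟩ = 0.85849.

0.858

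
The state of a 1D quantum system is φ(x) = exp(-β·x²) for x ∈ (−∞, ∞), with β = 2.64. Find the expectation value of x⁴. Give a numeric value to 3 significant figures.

0.0269

⟨x⁴⟩ = ∫ x⁴·|φ|² dx / ∫|φ|² dx (integrals over the domain).
Gaussian moments: ∫x^(2j)·e^(−2βx²) dx = (2j−1)!!/(4β)^j · √(π/(2β)), odd powers integrate to 0; here √(π/(2β)) = 0.77136.
State is unnormalized: ∫|φ|² dx = 0.77136, and ∫φ*·x⁴·φ dx = 0.020752, so ⟨x⁴⟩ = 0.020752 / 0.77136.
⟨x⁴⟩ = 0.026903.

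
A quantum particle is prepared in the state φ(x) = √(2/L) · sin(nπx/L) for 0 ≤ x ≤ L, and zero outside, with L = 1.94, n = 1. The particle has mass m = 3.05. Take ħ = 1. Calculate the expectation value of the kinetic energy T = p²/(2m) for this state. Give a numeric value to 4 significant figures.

T = −(ħ²/2m) d²/dx², so ⟨T⟩ = −(ħ²/2m) ∫ φ*·φ'' dx; with m = 3.05.
d/dx sin(nπx/L) = (nπ/L)·cos(nπx/L) and d²/dx² sin(nπx/L) = −(nπ/L)²·sin(nπx/L); on 0 ≤ x ≤ L, ∫sin²(nπx/L) dx = L/2 and ∫sin(nπx/L)·cos(nπx/L) dx = 0.
⟨T⟩ = 0.42990.

0.4299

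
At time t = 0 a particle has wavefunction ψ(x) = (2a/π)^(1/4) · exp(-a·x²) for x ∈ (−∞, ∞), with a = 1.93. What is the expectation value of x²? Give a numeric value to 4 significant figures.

⟨x²⟩ = ∫ x²·|ψ|² dx (integrals over the domain).
Gaussian moments: ∫x^(2j)·e^(−2ax²) dx = (2j−1)!!/(4a)^j · √(π/(2a)), odd powers integrate to 0; here √(π/(2a)) = 0.90216.
⟨x²⟩ = 0.12953.

0.1295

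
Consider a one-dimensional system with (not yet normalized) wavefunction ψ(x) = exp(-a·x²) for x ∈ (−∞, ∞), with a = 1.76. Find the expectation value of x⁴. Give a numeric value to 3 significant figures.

0.0605

⟨x⁴⟩ = ∫ x⁴·|ψ|² dx / ∫|ψ|² dx (integrals over the domain).
Gaussian moments: ∫x^(2j)·e^(−2ax²) dx = (2j−1)!!/(4a)^j · √(π/(2a)), odd powers integrate to 0; here √(π/(2a)) = 0.94472.
State is unnormalized: ∫|ψ|² dx = 0.94472, and ∫ψ*·x⁴·ψ dx = 0.057185, so ⟨x⁴⟩ = 0.057185 / 0.94472.
⟨x⁴⟩ = 0.060531.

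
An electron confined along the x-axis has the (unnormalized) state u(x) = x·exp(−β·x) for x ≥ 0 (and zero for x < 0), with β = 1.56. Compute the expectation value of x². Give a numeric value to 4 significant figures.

1.233

⟨x²⟩ = ∫ x²·|u|² dx / ∫|u|² dx (integrals over the domain).
Every integrand reduces to terms xʲ·e^(−2βx) on [0, ∞); use ∫₀^∞ xʲ·e^(−2βx) dx = j!/(2β)^(j+1).
State is unnormalized: ∫|u|² dx = 0.065852, and ∫u*·x²·u dx = 0.081178, so ⟨x²⟩ = 0.081178 / 0.065852.
⟨x²⟩ = 1.2327.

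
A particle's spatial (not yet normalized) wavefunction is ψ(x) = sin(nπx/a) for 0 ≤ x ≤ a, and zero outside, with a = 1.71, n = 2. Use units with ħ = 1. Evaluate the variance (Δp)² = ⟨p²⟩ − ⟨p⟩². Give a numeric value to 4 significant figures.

Compute ⟨p⟩ and ⟨p²⟩ separately; (Δp)² = ⟨p²⟩ − ⟨p⟩².
d/dx sin(nπx/a) = (nπ/a)·cos(nπx/a) and d²/dx² sin(nπx/a) = −(nπ/a)²·sin(nπx/a); on 0 ≤ x ≤ a, ∫sin²(nπx/a) dx = a/2 and ∫sin(nπx/a)·cos(nπx/a) dx = 0.
Normalization: ∫|ψ|² dx = 0.85500.
⟨p⟩ = 0.0000 and ⟨p²⟩ = 13.501.
(Δp)² = 13.501 − (0.0000)² = 13.501.

13.50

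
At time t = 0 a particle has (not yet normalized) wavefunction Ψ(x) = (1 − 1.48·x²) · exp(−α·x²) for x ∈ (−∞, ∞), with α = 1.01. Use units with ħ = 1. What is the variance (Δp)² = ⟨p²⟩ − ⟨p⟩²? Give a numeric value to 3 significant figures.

4.03

Compute ⟨p⟩ and ⟨p²⟩ separately; (Δp)² = ⟨p²⟩ − ⟨p⟩².
Expand each integrand as polynomial × e^(−2αx²) and use ∫x^(2j)·e^(−2αx²) dx = (2j−1)!!/(4α)^j · √(π/(2α)), odd powers → 0; here √(π/(2α)) = 1.2471. Differentiate with the product rule, d/dx e^(−αx²) = −2αx·e^(−αx²).
Normalization: ∫|Ψ|² dx = 0.83547.
⟨p⟩ = 0.0000 and ⟨p²⟩ = 4.0285.
(Δp)² = 4.0285 − (0.0000)² = 4.0285.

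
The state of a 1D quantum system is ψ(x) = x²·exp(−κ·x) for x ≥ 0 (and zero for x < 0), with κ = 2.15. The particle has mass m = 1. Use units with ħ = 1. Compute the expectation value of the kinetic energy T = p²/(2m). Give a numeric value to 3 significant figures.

0.770

T = −(ħ²/2m) d²/dx², so ⟨T⟩ = −(ħ²/2m) ∫ ψ*·ψ'' dx / ∫|ψ|² dx; with m = 1.
Differentiate x²·exp(−κ·x) with the product rule; every integrand then reduces to terms xʲ·e^(−2κx) on [0, ∞), with ∫₀^∞ xʲ·e^(−2κx) dx = j!/(2κ)^(j+1).
State is unnormalized: ∫|ψ|² dx = 0.016326, and ∫ψ*·(−ħ²/2m · ψ'') dx = 0.012578, so ⟨T⟩ = 0.012578 / 0.016326.
⟨T⟩ = 0.77042.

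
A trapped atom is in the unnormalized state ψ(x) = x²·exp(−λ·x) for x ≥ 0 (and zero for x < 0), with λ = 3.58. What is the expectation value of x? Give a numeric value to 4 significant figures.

0.6983

⟨x⟩ = ∫ x·|ψ|² dx / ∫|ψ|² dx (integrals over the domain).
Every integrand reduces to terms xʲ·e^(−2λx) on [0, ∞); use ∫₀^∞ xʲ·e^(−2λx) dx = j!/(2λ)^(j+1).
State is unnormalized: ∫|ψ|² dx = 0.0012754, and ∫ψ*·x·ψ dx = 0.00089064, so ⟨x⟩ = 0.00089064 / 0.0012754.
⟨x⟩ = 0.69832.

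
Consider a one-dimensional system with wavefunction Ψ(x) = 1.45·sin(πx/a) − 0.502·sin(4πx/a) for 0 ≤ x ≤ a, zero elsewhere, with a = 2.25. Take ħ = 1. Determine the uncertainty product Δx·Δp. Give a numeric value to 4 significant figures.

0.9843

Δx = √(⟨x²⟩−⟨x⟩²), Δp = √(⟨p²⟩−⟨p⟩²).
On 0 ≤ x ≤ a (j ≠ l): ∫sin²(jπx/a) dx = a/2, ∫sin(jπx/a)·sin(lπx/a) dx = 0; diagonal moments ∫x·sin²(jπx/a) dx = a²/4, ∫x²·sin²(jπx/a) dx = a³·(1/6 − 1/(4j²π²)); cross terms ∫x·sin(jπx/a)·sin(lπx/a) dx = 0 for j + l even and −4jla²/(π²(j² − l²)²) for j + l odd, ∫x²·sin(jπx/a)·sin(lπx/a) dx = (−1)^(j+l)·4jla³/(π²(j² − l²)²); higher powers the same way via product-to-sum and parts. d²/dx² sin(jπx/a) = −(jπ/a)²·sin(jπx/a); on 0 ≤ x ≤ a, ∫sin²(jπx/a) dx = a/2 and ∫sin(jπx/a)·sin(lπx/a) dx = 0 for j ≠ l, so only diagonal terms survive in ∫|Ψ|² and ∫Ψ·Ψ″; ∫Ψ·Ψ′ dx = [Ψ²/2] between the walls = 0.
Normalization: ∫|Ψ|² dx = 2.6488.
⟨x⟩ = 1.1450, ⟨x²⟩ = 1.5019 ⇒ Δx = 0.43674.
⟨p⟩ = 0.0000, ⟨p²⟩ = 5.0795 ⇒ Δp = 2.2538.
Δx·Δp = 0.98430.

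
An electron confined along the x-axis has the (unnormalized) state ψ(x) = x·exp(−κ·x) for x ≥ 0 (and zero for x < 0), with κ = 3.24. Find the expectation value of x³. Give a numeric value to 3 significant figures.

0.221

⟨x³⟩ = ∫ x³·|ψ|² dx / ∫|ψ|² dx (integrals over the domain).
Every integrand reduces to terms xʲ·e^(−2κx) on [0, ∞); use ∫₀^∞ xʲ·e^(−2κx) dx = j!/(2κ)^(j+1).
State is unnormalized: ∫|ψ|² dx = 0.0073503, and ∫ψ*·x³·ψ dx = 0.0016208, so ⟨x³⟩ = 0.0016208 / 0.0073503.
⟨x³⟩ = 0.22051.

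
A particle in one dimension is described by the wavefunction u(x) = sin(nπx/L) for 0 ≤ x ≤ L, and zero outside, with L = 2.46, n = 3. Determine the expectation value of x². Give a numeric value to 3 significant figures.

⟨x²⟩ = ∫ x²·|u|² dx / ∫|u|² dx (integrals over the domain).
With sin²θ = (1 − cos2θ)/2 on 0 ≤ x ≤ L: ∫sin²(nπx/L) dx = L/2, ∫x·sin²(nπx/L) dx = L²/4, ∫x²·sin²(nπx/L) dx = L³·(1/6 − 1/(4n²π²)); higher powers xᵏ the same way, integrating xᵏ·cos(2nπx/L) by parts.
State is unnormalized: ∫|u|² dx = 1.2300, and ∫u*·x²·u dx = 2.4393, so ⟨x²⟩ = 2.4393 / 1.2300.
⟨x²⟩ = 1.9831.

1.98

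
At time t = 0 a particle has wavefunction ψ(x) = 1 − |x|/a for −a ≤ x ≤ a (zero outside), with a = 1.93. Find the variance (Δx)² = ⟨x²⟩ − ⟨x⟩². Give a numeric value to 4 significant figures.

0.3725

Compute ⟨x⟩ and ⟨x²⟩ separately, then (Δx)² = ⟨x²⟩ − ⟨x⟩².
ψ is even, so ∫ over [−a, a] = 2∫₀ᵃ with ψ = 1 − x/a there: ∫₀ᵃ (1 − x/a)² dx = a/3, ∫₀ᵃ x²(1 − x/a)² dx = a³/30, ∫₀ᵃ x⁴(1 − x/a)² dx = a⁵/105.
Normalization: ∫|ψ|² dx = 1.2867.
⟨x⟩ = 0.0000 and ⟨x²⟩ = 0.37249.
(Δx)² = 0.37249 − (0.0000)² = 0.37249.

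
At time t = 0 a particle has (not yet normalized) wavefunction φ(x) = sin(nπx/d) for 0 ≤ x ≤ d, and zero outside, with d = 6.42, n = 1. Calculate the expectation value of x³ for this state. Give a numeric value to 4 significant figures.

46.04

⟨x³⟩ = ∫ x³·|φ|² dx / ∫|φ|² dx (integrals over the domain).
With sin²θ = (1 − cos2θ)/2 on 0 ≤ x ≤ d: ∫sin²(nπx/d) dx = d/2, ∫x·sin²(nπx/d) dx = d²/4, ∫x²·sin²(nπx/d) dx = d³·(1/6 − 1/(4n²π²)); higher powers xᵏ the same way, integrating xᵏ·cos(2nπx/d) by parts.
State is unnormalized: ∫|φ|² dx = 3.2100, and ∫φ*·x³·φ dx = 147.80, so ⟨x³⟩ = 147.80 / 3.2100.
⟨x³⟩ = 46.044.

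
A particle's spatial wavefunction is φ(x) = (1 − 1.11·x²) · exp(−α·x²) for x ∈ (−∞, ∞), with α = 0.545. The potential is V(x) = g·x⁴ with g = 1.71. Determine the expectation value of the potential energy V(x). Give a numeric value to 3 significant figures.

7.08

⟨V⟩ = ∫ V(x)·|φ|² dx / ∫|φ|² dx.
Expand each integrand as polynomial × e^(−2αx²) and use ∫x^(2j)·e^(−2αx²) dx = (2j−1)!!/(4α)^j · √(π/(2α)), odd powers → 0; here √(π/(2α)) = 1.6977.
State is unnormalized: ∫|φ|² dx = 1.2893, and ∫φ*·V(x)·φ dx = 9.1305, so ⟨V⟩ = 9.1305 / 1.2893.
⟨V⟩ = 7.0819.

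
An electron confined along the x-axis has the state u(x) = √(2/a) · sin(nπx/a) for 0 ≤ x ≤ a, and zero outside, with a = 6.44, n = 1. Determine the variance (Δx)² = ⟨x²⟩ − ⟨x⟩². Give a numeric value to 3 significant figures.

Compute ⟨x⟩ and ⟨x²⟩ separately, then (Δx)² = ⟨x²⟩ − ⟨x⟩².
With sin²θ = (1 − cos2θ)/2 on 0 ≤ x ≤ a: ∫sin²(nπx/a) dx = a/2, ∫x·sin²(nπx/a) dx = a²/4, ∫x²·sin²(nπx/a) dx = a³·(1/6 − 1/(4n²π²)); higher powers xᵏ the same way, integrating xᵏ·cos(2nπx/a) by parts.
⟨x⟩ = 3.2200 and ⟨x²⟩ = 11.723.
(Δx)² = 11.723 − (3.2200)² = 1.3551.

1.36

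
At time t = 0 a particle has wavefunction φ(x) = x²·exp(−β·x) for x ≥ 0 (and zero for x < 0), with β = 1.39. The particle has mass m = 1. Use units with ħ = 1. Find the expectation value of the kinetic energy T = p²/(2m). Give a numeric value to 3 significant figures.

0.322

T = −(ħ²/2m) d²/dx², so ⟨T⟩ = −(ħ²/2m) ∫ φ*·φ'' dx / ∫|φ|² dx; with m = 1.
Differentiate x²·exp(−β·x) with the product rule; every integrand then reduces to terms xʲ·e^(−2βx) on [0, ∞), with ∫₀^∞ xʲ·e^(−2βx) dx = j!/(2β)^(j+1).
State is unnormalized: ∫|φ|² dx = 0.14454, and ∫φ*·(−ħ²/2m · φ'') dx = 0.046544, so ⟨T⟩ = 0.046544 / 0.14454.
⟨T⟩ = 0.32202.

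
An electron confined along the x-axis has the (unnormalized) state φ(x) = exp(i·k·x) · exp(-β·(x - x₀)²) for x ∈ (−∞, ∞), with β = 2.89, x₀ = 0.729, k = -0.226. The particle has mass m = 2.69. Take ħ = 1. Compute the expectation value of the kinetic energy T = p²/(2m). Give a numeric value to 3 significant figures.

T = −(ħ²/2m) d²/dx², so ⟨T⟩ = −(ħ²/2m) ∫ φ*·φ'' dx / ∫|φ|² dx; with m = 2.69.
Gaussian moments (u = x − x₀): ∫u^(2j)·e^(−2βu²) du = (2j−1)!!/(4β)^j · √(π/(2β)), odd powers integrate to 0; here √(π/(2β)) = 0.73724. Derivatives: φ′ = (ik − 2βu)·φ, φ″ = ((ik − 2βu)² − 2β)·φ; the odd-in-u pieces drop out.
State is unnormalized: ∫|φ|² dx = 0.73724, and ∫φ*·(−ħ²/2m · φ'') dx = 0.40303, so ⟨T⟩ = 0.40303 / 0.73724.
⟨T⟩ = 0.54667.

0.547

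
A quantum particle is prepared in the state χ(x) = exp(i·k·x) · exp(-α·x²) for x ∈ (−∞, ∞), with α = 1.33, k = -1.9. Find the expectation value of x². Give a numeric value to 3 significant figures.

0.188

⟨x²⟩ = ∫ x²·|χ|² dx / ∫|χ|² dx (integrals over the domain).
Gaussian moments: ∫x^(2j)·e^(−2αx²) dx = (2j−1)!!/(4α)^j · √(π/(2α)), odd powers integrate to 0; here √(π/(2α)) = 1.0868.
State is unnormalized: ∫|χ|² dx = 1.0868, and ∫χ*·x²·χ dx = 0.20428, so ⟨x²⟩ = 0.20428 / 1.0868.
⟨x²⟩ = 0.18797.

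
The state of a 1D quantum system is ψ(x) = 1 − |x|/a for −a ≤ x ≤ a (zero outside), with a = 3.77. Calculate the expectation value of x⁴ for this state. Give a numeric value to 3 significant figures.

⟨x⁴⟩ = ∫ x⁴·|ψ|² dx / ∫|ψ|² dx (integrals over the domain).
ψ is even, so ∫ over [−a, a] = 2∫₀ᵃ with ψ = 1 − x/a there: ∫₀ᵃ (1 − x/a)² dx = a/3, ∫₀ᵃ x²(1 − x/a)² dx = a³/30, ∫₀ᵃ x⁴(1 − x/a)² dx = a⁵/105.
State is unnormalized: ∫|ψ|² dx = 2.5133, and ∫ψ*·x⁴·ψ dx = 14.506, so ⟨x⁴⟩ = 14.506 / 2.5133.
⟨x⁴⟩ = 5.7716.

5.77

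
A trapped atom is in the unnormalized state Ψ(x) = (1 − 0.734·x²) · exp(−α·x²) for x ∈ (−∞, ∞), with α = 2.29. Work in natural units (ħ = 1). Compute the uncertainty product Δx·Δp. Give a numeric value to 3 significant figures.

Δx = √(⟨x²⟩−⟨x⟩²), Δp = √(⟨p²⟩−⟨p⟩²).
Expand each integrand as polynomial × e^(−2αx²) and use ∫x^(2j)·e^(−2αx²) dx = (2j−1)!!/(4α)^j · √(π/(2α)), odd powers → 0; here √(π/(2α)) = 0.82821. Differentiate with the product rule, d/dx e^(−αx²) = −2αx·e^(−αx²).
Normalization: ∫|Ψ|² dx = 0.71144.
⟨x⟩ = 0.0000, ⟨x²⟩ = 0.078227 ⇒ Δx = 0.27969.
⟨p⟩ = 0.0000, ⟨p²⟩ = 3.2130 ⇒ Δp = 1.7925.
Δx·Δp = 0.50134.

0.501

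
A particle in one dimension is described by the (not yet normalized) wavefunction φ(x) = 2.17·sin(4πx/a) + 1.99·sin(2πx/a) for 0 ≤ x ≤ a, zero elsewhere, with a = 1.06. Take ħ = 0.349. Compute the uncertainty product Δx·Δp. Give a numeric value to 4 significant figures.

1.235

Δx = √(⟨x²⟩−⟨x⟩²), Δp = √(⟨p²⟩−⟨p⟩²).
On 0 ≤ x ≤ a (j ≠ l): ∫sin²(jπx/a) dx = a/2, ∫sin(jπx/a)·sin(lπx/a) dx = 0; diagonal moments ∫x·sin²(jπx/a) dx = a²/4, ∫x²·sin²(jπx/a) dx = a³·(1/6 − 1/(4j²π²)); cross terms ∫x·sin(jπx/a)·sin(lπx/a) dx = 0 for j + l even and −4jla²/(π²(j² − l²)²) for j + l odd, ∫x²·sin(jπx/a)·sin(lπx/a) dx = (−1)^(j+l)·4jla³/(π²(j² − l²)²); higher powers the same way via product-to-sum and parts. d²/dx² sin(jπx/a) = −(jπ/a)²·sin(jπx/a); on 0 ≤ x ≤ a, ∫sin²(jπx/a) dx = a/2 and ∫sin(jπx/a)·sin(lπx/a) dx = 0 for j ≠ l, so only diagonal terms survive in ∫|φ|² and ∫φ·φ″; ∫φ·φ′ dx = [φ²/2] between the walls = 0.
Normalization: ∫|φ|² dx = 4.5946.
⟨x⟩ = 0.53000, ⟨x²⟩ = 0.41651 ⇒ Δx = 0.36825.
⟨p⟩ = 0.0000, ⟨p²⟩ = 11.253 ⇒ Δp = 3.3546.
Δx·Δp = 1.2353.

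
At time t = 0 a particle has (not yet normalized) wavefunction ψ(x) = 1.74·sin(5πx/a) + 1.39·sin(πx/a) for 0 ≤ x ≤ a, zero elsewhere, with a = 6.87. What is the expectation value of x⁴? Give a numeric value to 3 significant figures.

⟨x⁴⟩ = ∫ x⁴·|ψ|² dx / ∫|ψ|² dx (integrals over the domain).
On 0 ≤ x ≤ a (j ≠ l): ∫sin²(jπx/a) dx = a/2, ∫sin(jπx/a)·sin(lπx/a) dx = 0; diagonal moments ∫x·sin²(jπx/a) dx = a²/4, ∫x²·sin²(jπx/a) dx = a³·(1/6 − 1/(4j²π²)); cross terms ∫x·sin(jπx/a)·sin(lπx/a) dx = 0 for j + l even and −4jla²/(π²(j² − l²)²) for j + l odd, ∫x²·sin(jπx/a)·sin(lπx/a) dx = (−1)^(j+l)·4jla³/(π²(j² − l²)²); higher powers the same way via product-to-sum and parts.
State is unnormalized: ∫|ψ|² dx = 17.037, and ∫ψ*·x⁴·ψ dx = 6718.7, so ⟨x⁴⟩ = 6718.7 / 17.037.
⟨x⁴⟩ = 394.37.

394.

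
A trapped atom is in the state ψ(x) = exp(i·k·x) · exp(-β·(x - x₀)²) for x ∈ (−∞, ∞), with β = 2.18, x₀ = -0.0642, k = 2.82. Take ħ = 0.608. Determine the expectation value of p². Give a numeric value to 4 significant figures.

3.746

p² ψ = −ħ² d²ψ/dx²; ⟨p²⟩ = −ħ² ∫ ψ*·ψ'' dx / ∫|ψ|² dx.
Gaussian moments (u = x − x₀): ∫u^(2j)·e^(−2βu²) du = (2j−1)!!/(4β)^j · √(π/(2β)), odd powers integrate to 0; here √(π/(2β)) = 0.84885. Derivatives: ψ′ = (ik − 2βu)·ψ, ψ″ = ((ik − 2βu)² − 2β)·ψ; the odd-in-u pieces drop out.
State is unnormalized: ∫|ψ|² dx = 0.84885, and ∫ψ*·(−ħ² ψ'') dx = 3.1794, so ⟨p²⟩ = 3.1794 / 0.84885.
⟨p²⟩ = 3.7456.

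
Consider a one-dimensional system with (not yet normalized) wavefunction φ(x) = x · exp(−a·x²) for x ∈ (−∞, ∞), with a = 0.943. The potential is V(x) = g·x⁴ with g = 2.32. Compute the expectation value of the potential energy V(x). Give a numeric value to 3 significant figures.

⟨V⟩ = ∫ V(x)·|φ|² dx / ∫|φ|² dx.
Expand each integrand as polynomial × e^(−2ax²) and use ∫x^(2j)·e^(−2ax²) dx = (2j−1)!!/(4a)^j · √(π/(2a)), odd powers → 0; here √(π/(2a)) = 1.2906.
State is unnormalized: ∫|φ|² dx = 0.34216, and ∫φ*·V(x)·φ dx = 0.83689, so ⟨V⟩ = 0.83689 / 0.34216.
⟨V⟩ = 2.4459.

2.45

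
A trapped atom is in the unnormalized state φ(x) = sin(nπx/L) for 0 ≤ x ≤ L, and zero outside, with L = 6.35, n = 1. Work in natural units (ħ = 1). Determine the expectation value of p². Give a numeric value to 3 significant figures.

p² φ = −ħ² d²φ/dx²; ⟨p²⟩ = −ħ² ∫ φ*·φ'' dx / ∫|φ|² dx.
d/dx sin(nπx/L) = (nπ/L)·cos(nπx/L) and d²/dx² sin(nπx/L) = −(nπ/L)²·sin(nπx/L); on 0 ≤ x ≤ L, ∫sin²(nπx/L) dx = L/2 and ∫sin(nπx/L)·cos(nπx/L) dx = 0.
State is unnormalized: ∫|φ|² dx = 3.1750, and ∫φ*·(−ħ² φ'') dx = 0.77713, so ⟨p²⟩ = 0.77713 / 3.1750.
⟨p²⟩ = 0.24477.

0.245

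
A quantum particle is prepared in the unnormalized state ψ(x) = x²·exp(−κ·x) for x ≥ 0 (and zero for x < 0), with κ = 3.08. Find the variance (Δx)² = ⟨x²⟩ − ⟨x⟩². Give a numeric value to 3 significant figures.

0.132

Compute ⟨x⟩ and ⟨x²⟩ separately, then (Δx)² = ⟨x²⟩ − ⟨x⟩².
Every integrand reduces to terms xʲ·e^(−2κx) on [0, ∞); use ∫₀^∞ xʲ·e^(−2κx) dx = j!/(2κ)^(j+1).
Normalization: ∫|ψ|² dx = 0.0027059.
⟨x⟩ = 0.81169 and ⟨x²⟩ = 0.79061.
(Δx)² = 0.79061 − (0.81169)² = 0.13177.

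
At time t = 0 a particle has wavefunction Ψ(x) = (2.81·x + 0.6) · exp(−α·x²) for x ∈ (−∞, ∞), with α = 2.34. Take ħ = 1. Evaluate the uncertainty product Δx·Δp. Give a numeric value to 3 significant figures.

0.969

Δx = √(⟨x²⟩−⟨x⟩²), Δp = √(⟨p²⟩−⟨p⟩²).
Expand each integrand as polynomial × e^(−2αx²) and use ∫x^(2j)·e^(−2αx²) dx = (2j−1)!!/(4α)^j · √(π/(2α)), odd powers → 0; here √(π/(2α)) = 0.81932. Differentiate with the product rule, d/dx e^(−αx²) = −2αx·e^(−αx²).
Normalization: ∫|Ψ|² dx = 0.98613.
⟨x⟩ = 0.29932, ⟨x²⟩ = 0.25660 ⇒ Δx = 0.40867.
⟨p⟩ = 0.0000, ⟨p²⟩ = 5.6202 ⇒ Δp = 2.3707.
Δx·Δp = 0.96884.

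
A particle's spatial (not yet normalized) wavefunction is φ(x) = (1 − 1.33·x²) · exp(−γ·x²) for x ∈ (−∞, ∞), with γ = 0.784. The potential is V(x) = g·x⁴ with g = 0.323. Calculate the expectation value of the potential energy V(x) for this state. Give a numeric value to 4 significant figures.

⟨V⟩ = ∫ V(x)·|φ|² dx / ∫|φ|² dx.
Expand each integrand as polynomial × e^(−2γx²) and use ∫x^(2j)·e^(−2γx²) dx = (2j−1)!!/(4γ)^j · √(π/(2γ)), odd powers → 0; here √(π/(2γ)) = 1.4155.
State is unnormalized: ∫|φ|² dx = 0.97864, and ∫φ*·V(x)·φ dx = 0.42597, so ⟨V⟩ = 0.42597 / 0.97864.
⟨V⟩ = 0.43527.

0.4353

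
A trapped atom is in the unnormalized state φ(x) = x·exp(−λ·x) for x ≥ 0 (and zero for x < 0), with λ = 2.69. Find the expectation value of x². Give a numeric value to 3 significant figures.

0.415

⟨x²⟩ = ∫ x²·|φ|² dx / ∫|φ|² dx (integrals over the domain).
Every integrand reduces to terms xʲ·e^(−2λx) on [0, ∞); use ∫₀^∞ xʲ·e^(−2λx) dx = j!/(2λ)^(j+1).
State is unnormalized: ∫|φ|² dx = 0.012843, and ∫φ*·x²·φ dx = 0.0053248, so ⟨x²⟩ = 0.0053248 / 0.012843.
⟨x²⟩ = 0.41459.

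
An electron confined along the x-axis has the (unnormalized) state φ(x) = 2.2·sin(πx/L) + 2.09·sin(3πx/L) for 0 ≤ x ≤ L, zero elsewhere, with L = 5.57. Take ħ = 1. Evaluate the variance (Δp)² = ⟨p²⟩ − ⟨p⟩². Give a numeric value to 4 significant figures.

Compute ⟨p⟩ and ⟨p²⟩ separately; (Δp)² = ⟨p²⟩ − ⟨p⟩².
d²/dx² sin(jπx/L) = −(jπ/L)²·sin(jπx/L); on 0 ≤ x ≤ L, ∫sin²(jπx/L) dx = L/2 and ∫sin(jπx/L)·sin(lπx/L) dx = 0 for j ≠ l, so only diagonal terms survive in ∫|φ|² and ∫φ·φ″; ∫φ·φ′ dx = [φ²/2] between the walls = 0.
Normalization: ∫|φ|² dx = 25.645.
⟨p⟩ = 0.0000 and ⟨p²⟩ = 1.5254.
(Δp)² = 1.5254 − (0.0000)² = 1.5254.

1.525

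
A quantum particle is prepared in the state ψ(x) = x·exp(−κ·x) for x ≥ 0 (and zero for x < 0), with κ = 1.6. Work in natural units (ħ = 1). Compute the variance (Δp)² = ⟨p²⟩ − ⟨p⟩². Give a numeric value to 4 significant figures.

2.560

Compute ⟨p⟩ and ⟨p²⟩ separately; (Δp)² = ⟨p²⟩ − ⟨p⟩².
Differentiate x·exp(−κ·x) with the product rule; every integrand then reduces to terms xʲ·e^(−2κx) on [0, ∞), with ∫₀^∞ xʲ·e^(−2κx) dx = j!/(2κ)^(j+1).
Normalization: ∫|ψ|² dx = 0.061035.
⟨p⟩ = 0.0000 and ⟨p²⟩ = 2.5600.
(Δp)² = 2.5600 − (0.0000)² = 2.5600.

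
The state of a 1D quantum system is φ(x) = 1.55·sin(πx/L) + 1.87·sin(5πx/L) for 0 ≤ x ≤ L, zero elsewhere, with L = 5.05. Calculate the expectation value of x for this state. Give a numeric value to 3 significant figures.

⟨x⟩ = ∫ x·|φ|² dx / ∫|φ|² dx (integrals over the domain).
On 0 ≤ x ≤ L (j ≠ l): ∫sin²(jπx/L) dx = L/2, ∫sin(jπx/L)·sin(lπx/L) dx = 0; diagonal moments ∫x·sin²(jπx/L) dx = L²/4, ∫x²·sin²(jπx/L) dx = L³·(1/6 − 1/(4j²π²)); cross terms ∫x·sin(jπx/L)·sin(lπx/L) dx = 0 for j + l even and −4jlL²/(π²(j² − l²)²) for j + l odd, ∫x²·sin(jπx/L)·sin(lπx/L) dx = (−1)^(j+l)·4jlL³/(π²(j² − l²)²); higher powers the same way via product-to-sum and parts.
State is unnormalized: ∫|φ|² dx = 14.896, and ∫φ*·x·φ dx = 37.612, so ⟨x⟩ = 37.612 / 14.896.
⟨x⟩ = 2.5250.

2.53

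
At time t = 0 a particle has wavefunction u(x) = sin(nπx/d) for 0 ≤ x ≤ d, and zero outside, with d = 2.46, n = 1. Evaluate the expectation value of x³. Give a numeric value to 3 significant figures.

2.59

⟨x³⟩ = ∫ x³·|u|² dx / ∫|u|² dx (integrals over the domain).
With sin²θ = (1 − cos2θ)/2 on 0 ≤ x ≤ d: ∫sin²(nπx/d) dx = d/2, ∫x·sin²(nπx/d) dx = d²/4, ∫x²·sin²(nπx/d) dx = d³·(1/6 − 1/(4n²π²)); higher powers xᵏ the same way, integrating xᵏ·cos(2nπx/d) by parts.
State is unnormalized: ∫|u|² dx = 1.2300, and ∫u*·x³·u dx = 3.1863, so ⟨x³⟩ = 3.1863 / 1.2300.
⟨x³⟩ = 2.5905.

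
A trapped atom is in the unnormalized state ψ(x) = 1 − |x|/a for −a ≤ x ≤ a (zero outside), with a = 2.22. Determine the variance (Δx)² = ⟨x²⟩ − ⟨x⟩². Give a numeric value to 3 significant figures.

0.493

Compute ⟨x⟩ and ⟨x²⟩ separately, then (Δx)² = ⟨x²⟩ − ⟨x⟩².
ψ is even, so ∫ over [−a, a] = 2∫₀ᵃ with ψ = 1 − x/a there: ∫₀ᵃ (1 − x/a)² dx = a/3, ∫₀ᵃ x²(1 − x/a)² dx = a³/30, ∫₀ᵃ x⁴(1 − x/a)² dx = a⁵/105.
Normalization: ∫|ψ|² dx = 1.4800.
⟨x⟩ = 0.0000 and ⟨x²⟩ = 0.49284.
(Δx)² = 0.49284 − (0.0000)² = 0.49284.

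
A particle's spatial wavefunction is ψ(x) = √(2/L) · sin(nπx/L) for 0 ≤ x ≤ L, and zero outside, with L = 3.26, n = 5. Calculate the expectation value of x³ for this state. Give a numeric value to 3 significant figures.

8.56

⟨x³⟩ = ∫ x³·|ψ|² dx (integrals over the domain).
With sin²θ = (1 − cos2θ)/2 on 0 ≤ x ≤ L: ∫sin²(nπx/L) dx = L/2, ∫x·sin²(nπx/L) dx = L²/4, ∫x²·sin²(nπx/L) dx = L³·(1/6 − 1/(4n²π²)); higher powers xᵏ the same way, integrating xᵏ·cos(2nπx/L) by parts.
⟨x³⟩ = 8.5562.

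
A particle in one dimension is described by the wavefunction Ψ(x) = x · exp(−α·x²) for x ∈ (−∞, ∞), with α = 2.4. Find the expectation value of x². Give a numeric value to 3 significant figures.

0.313

⟨x²⟩ = ∫ x²·|Ψ|² dx / ∫|Ψ|² dx (integrals over the domain).
Expand each integrand as polynomial × e^(−2αx²) and use ∫x^(2j)·e^(−2αx²) dx = (2j−1)!!/(4α)^j · √(π/(2α)), odd powers → 0; here √(π/(2α)) = 0.80901.
State is unnormalized: ∫|Ψ|² dx = 0.084272, and ∫Ψ*·x²·Ψ dx = 0.026335, so ⟨x²⟩ = 0.026335 / 0.084272.
⟨x²⟩ = 0.31250.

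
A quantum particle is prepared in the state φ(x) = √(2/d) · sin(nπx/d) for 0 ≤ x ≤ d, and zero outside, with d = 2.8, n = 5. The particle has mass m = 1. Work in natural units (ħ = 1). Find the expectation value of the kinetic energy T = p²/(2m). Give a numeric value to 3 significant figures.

T = −(ħ²/2m) d²/dx², so ⟨T⟩ = −(ħ²/2m) ∫ φ*·φ'' dx; with m = 1.
d/dx sin(nπx/d) = (nπ/d)·cos(nπx/d) and d²/dx² sin(nπx/d) = −(nπ/d)²·sin(nπx/d); on 0 ≤ x ≤ d, ∫sin²(nπx/d) dx = d/2 and ∫sin(nπx/d)·cos(nπx/d) dx = 0.
⟨T⟩ = 15.736.

15.7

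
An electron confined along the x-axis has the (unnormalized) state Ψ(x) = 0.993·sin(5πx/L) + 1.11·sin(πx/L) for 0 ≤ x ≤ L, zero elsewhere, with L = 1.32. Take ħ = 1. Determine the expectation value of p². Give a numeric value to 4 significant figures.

66.10

p² Ψ = −ħ² d²Ψ/dx²; ⟨p²⟩ = −ħ² ∫ Ψ*·Ψ'' dx / ∫|Ψ|² dx.
d²/dx² sin(jπx/L) = −(jπ/L)²·sin(jπx/L); on 0 ≤ x ≤ L, ∫sin²(jπx/L) dx = L/2 and ∫sin(jπx/L)·sin(lπx/L) dx = 0 for j ≠ l, so only diagonal terms survive in ∫|Ψ|² and ∫Ψ·Ψ″; ∫Ψ·Ψ′ dx = [Ψ²/2] between the walls = 0.
State is unnormalized: ∫|Ψ|² dx = 1.4640, and ∫Ψ*·(−ħ² Ψ'') dx = 96.764, so ⟨p²⟩ = 96.764 / 1.4640.
⟨p²⟩ = 66.097.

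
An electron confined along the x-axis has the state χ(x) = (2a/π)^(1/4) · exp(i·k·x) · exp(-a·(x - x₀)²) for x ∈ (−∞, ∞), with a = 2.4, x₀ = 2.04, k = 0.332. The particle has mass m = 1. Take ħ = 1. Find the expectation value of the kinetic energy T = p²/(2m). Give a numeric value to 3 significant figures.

1.26

T = −(ħ²/2m) d²/dx², so ⟨T⟩ = −(ħ²/2m) ∫ χ*·χ'' dx; with m = 1.
Gaussian moments (u = x − x₀): ∫u^(2j)·e^(−2au²) du = (2j−1)!!/(4a)^j · √(π/(2a)), odd powers integrate to 0; here √(π/(2a)) = 0.80901. Derivatives: χ′ = (ik − 2au)·χ, χ″ = ((ik − 2au)² − 2a)·χ; the odd-in-u pieces drop out.
⟨T⟩ = 1.2551.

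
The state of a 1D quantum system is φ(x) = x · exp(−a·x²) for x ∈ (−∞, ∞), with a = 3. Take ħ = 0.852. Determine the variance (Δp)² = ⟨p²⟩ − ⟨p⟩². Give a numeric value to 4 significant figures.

Compute ⟨p⟩ and ⟨p²⟩ separately; (Δp)² = ⟨p²⟩ − ⟨p⟩².
Expand each integrand as polynomial × e^(−2ax²) and use ∫x^(2j)·e^(−2ax²) dx = (2j−1)!!/(4a)^j · √(π/(2a)), odd powers → 0; here √(π/(2a)) = 0.72360. Differentiate with the product rule, d/dx e^(−ax²) = −2ax·e^(−ax²).
Normalization: ∫|φ|² dx = 0.060300.
⟨p⟩ = 0.0000 and ⟨p²⟩ = 6.5331.
(Δp)² = 6.5331 − (0.0000)² = 6.5331.

6.533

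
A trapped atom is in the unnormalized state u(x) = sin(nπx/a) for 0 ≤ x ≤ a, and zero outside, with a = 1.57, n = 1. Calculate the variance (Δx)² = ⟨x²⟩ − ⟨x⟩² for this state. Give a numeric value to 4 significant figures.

0.08054

Compute ⟨x⟩ and ⟨x²⟩ separately, then (Δx)² = ⟨x²⟩ − ⟨x⟩².
With sin²θ = (1 − cos2θ)/2 on 0 ≤ x ≤ a: ∫sin²(nπx/a) dx = a/2, ∫x·sin²(nπx/a) dx = a²/4, ∫x²·sin²(nπx/a) dx = a³·(1/6 − 1/(4n²π²)); higher powers xᵏ the same way, integrating xᵏ·cos(2nπx/a) by parts.
Normalization: ∫|u|² dx = 0.78500.
⟨x⟩ = 0.78500 and ⟨x²⟩ = 0.69676.
(Δx)² = 0.69676 − (0.78500)² = 0.080535.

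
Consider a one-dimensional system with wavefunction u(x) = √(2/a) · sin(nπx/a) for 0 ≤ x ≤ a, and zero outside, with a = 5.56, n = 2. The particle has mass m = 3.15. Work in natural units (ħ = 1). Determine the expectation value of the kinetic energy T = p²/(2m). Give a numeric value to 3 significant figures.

T = −(ħ²/2m) d²/dx², so ⟨T⟩ = −(ħ²/2m) ∫ u*·u'' dx; with m = 3.15.
d/dx sin(nπx/a) = (nπ/a)·cos(nπx/a) and d²/dx² sin(nπx/a) = −(nπ/a)²·sin(nπx/a); on 0 ≤ x ≤ a, ∫sin²(nπx/a) dx = a/2 and ∫sin(nπx/a)·cos(nπx/a) dx = 0.
⟨T⟩ = 0.20271.

0.203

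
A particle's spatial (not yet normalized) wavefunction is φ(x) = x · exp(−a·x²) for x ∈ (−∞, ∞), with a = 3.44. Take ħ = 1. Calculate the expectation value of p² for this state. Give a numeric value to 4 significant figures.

10.32

p² φ = −ħ² d²φ/dx²; ⟨p²⟩ = −ħ² ∫ φ*·φ'' dx / ∫|φ|² dx.
Expand each integrand as polynomial × e^(−2ax²) and use ∫x^(2j)·e^(−2ax²) dx = (2j−1)!!/(4a)^j · √(π/(2a)), odd powers → 0; here √(π/(2a)) = 0.67574. Differentiate with the product rule, d/dx e^(−ax²) = −2ax·e^(−ax²).
State is unnormalized: ∫|φ|² dx = 0.049109, and ∫φ*·(−ħ² φ'') dx = 0.50681, so ⟨p²⟩ = 0.50681 / 0.049109.
⟨p²⟩ = 10.320.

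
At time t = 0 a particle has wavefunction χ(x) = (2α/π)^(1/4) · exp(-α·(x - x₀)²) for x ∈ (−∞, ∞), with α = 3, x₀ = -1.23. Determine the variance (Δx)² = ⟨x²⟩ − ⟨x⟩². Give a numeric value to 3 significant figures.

0.0833

Compute ⟨x⟩ and ⟨x²⟩ separately, then (Δx)² = ⟨x²⟩ − ⟨x⟩².
Gaussian moments (u = x − x₀): ∫u^(2j)·e^(−2αu²) du = (2j−1)!!/(4α)^j · √(π/(2α)), odd powers integrate to 0; here √(π/(2α)) = 0.72360.
⟨x⟩ = -1.2300 and ⟨x²⟩ = 1.5962.
(Δx)² = 1.5962 − (-1.2300)² = 0.083333.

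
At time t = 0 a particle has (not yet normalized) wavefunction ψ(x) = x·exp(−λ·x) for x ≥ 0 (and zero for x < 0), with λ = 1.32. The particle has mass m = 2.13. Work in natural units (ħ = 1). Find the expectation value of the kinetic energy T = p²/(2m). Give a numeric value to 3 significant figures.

0.409

T = −(ħ²/2m) d²/dx², so ⟨T⟩ = −(ħ²/2m) ∫ ψ*·ψ'' dx / ∫|ψ|² dx; with m = 2.13.
Differentiate x·exp(−λ·x) with the product rule; every integrand then reduces to terms xʲ·e^(−2λx) on [0, ∞), with ∫₀^∞ xʲ·e^(−2λx) dx = j!/(2λ)^(j+1).
State is unnormalized: ∫|ψ|² dx = 0.10870, and ∫ψ*·(−ħ²/2m · ψ'') dx = 0.044459, so ⟨T⟩ = 0.044459 / 0.10870.
⟨T⟩ = 0.40901.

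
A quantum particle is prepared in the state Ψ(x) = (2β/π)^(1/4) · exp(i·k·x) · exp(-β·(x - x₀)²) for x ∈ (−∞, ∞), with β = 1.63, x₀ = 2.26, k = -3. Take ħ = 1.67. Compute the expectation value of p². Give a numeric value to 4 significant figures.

p² Ψ = −ħ² d²Ψ/dx²; ⟨p²⟩ = −ħ² ∫ Ψ*·Ψ'' dx.
Gaussian moments (u = x − x₀): ∫u^(2j)·e^(−2βu²) du = (2j−1)!!/(4β)^j · √(π/(2β)), odd powers integrate to 0; here √(π/(2β)) = 0.98167. Derivatives: Ψ′ = (ik − 2βu)·Ψ, Ψ″ = ((ik − 2βu)² − 2β)·Ψ; the odd-in-u pieces drop out.
⟨p²⟩ = 29.646.

29.65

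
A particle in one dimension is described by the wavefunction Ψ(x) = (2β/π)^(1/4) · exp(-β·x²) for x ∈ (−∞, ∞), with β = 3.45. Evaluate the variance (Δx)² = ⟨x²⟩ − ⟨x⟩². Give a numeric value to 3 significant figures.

Compute ⟨x⟩ and ⟨x²⟩ separately, then (Δx)² = ⟨x²⟩ − ⟨x⟩².
Gaussian moments: ∫x^(2j)·e^(−2βx²) dx = (2j−1)!!/(4β)^j · √(π/(2β)), odd powers integrate to 0; here √(π/(2β)) = 0.67476.
⟨x⟩ = 0.0000 and ⟨x²⟩ = 0.072464.
(Δx)² = 0.072464 − (0.0000)² = 0.072464.

0.0725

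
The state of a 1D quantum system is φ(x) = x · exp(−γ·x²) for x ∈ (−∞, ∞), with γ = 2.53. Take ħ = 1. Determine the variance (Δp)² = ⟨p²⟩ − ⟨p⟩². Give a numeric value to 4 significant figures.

Compute ⟨p⟩ and ⟨p²⟩ separately; (Δp)² = ⟨p²⟩ − ⟨p⟩².
Expand each integrand as polynomial × e^(−2γx²) and use ∫x^(2j)·e^(−2γx²) dx = (2j−1)!!/(4γ)^j · √(π/(2γ)), odd powers → 0; here √(π/(2γ)) = 0.78795. Differentiate with the product rule, d/dx e^(−γx²) = −2γx·e^(−γx²).
Normalization: ∫|φ|² dx = 0.077861.
⟨p⟩ = 0.0000 and ⟨p²⟩ = 7.5900.
(Δp)² = 7.5900 − (0.0000)² = 7.5900.

7.590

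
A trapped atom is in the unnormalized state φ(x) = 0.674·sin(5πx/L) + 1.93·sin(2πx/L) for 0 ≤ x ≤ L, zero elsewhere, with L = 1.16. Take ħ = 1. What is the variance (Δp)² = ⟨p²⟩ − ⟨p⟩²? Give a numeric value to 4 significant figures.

46.08

Compute ⟨p⟩ and ⟨p²⟩ separately; (Δp)² = ⟨p²⟩ − ⟨p⟩².
d²/dx² sin(jπx/L) = −(jπ/L)²·sin(jπx/L); on 0 ≤ x ≤ L, ∫sin²(jπx/L) dx = L/2 and ∫sin(jπx/L)·sin(lπx/L) dx = 0 for j ≠ l, so only diagonal terms survive in ∫|φ|² and ∫φ·φ″; ∫φ·φ′ dx = [φ²/2] between the walls = 0.
Normalization: ∫|φ|² dx = 2.4239.
⟨p⟩ = 0.0000 and ⟨p²⟩ = 46.082.
(Δp)² = 46.082 − (0.0000)² = 46.082.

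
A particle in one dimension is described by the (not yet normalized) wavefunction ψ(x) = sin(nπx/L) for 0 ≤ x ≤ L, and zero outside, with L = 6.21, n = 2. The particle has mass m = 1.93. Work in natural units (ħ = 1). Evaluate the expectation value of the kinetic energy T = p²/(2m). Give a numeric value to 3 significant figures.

T = −(ħ²/2m) d²/dx², so ⟨T⟩ = −(ħ²/2m) ∫ ψ*·ψ'' dx / ∫|ψ|² dx; with m = 1.93.
d/dx sin(nπx/L) = (nπ/L)·cos(nπx/L) and d²/dx² sin(nπx/L) = −(nπ/L)²·sin(nπx/L); on 0 ≤ x ≤ L, ∫sin²(nπx/L) dx = L/2 and ∫sin(nπx/L)·cos(nπx/L) dx = 0.
State is unnormalized: ∫|ψ|² dx = 3.1050, and ∫ψ*·(−ħ²/2m · ψ'') dx = 0.82348, so ⟨T⟩ = 0.82348 / 3.1050.
⟨T⟩ = 0.26521.

0.265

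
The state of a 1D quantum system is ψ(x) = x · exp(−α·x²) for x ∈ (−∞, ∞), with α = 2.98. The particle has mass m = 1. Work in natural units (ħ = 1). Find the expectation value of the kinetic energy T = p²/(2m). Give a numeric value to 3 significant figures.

4.47

T = −(ħ²/2m) d²/dx², so ⟨T⟩ = −(ħ²/2m) ∫ ψ*·ψ'' dx / ∫|ψ|² dx; with m = 1.
Expand each integrand as polynomial × e^(−2αx²) and use ∫x^(2j)·e^(−2αx²) dx = (2j−1)!!/(4α)^j · √(π/(2α)), odd powers → 0; here √(π/(2α)) = 0.72603. Differentiate with the product rule, d/dx e^(−αx²) = −2αx·e^(−αx²).
State is unnormalized: ∫|ψ|² dx = 0.060908, and ∫ψ*·(−ħ²/2m · ψ'') dx = 0.27226, so ⟨T⟩ = 0.27226 / 0.060908.
⟨T⟩ = 4.4700.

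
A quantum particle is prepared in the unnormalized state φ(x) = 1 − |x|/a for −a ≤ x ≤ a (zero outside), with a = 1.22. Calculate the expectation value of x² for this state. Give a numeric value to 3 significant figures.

0.149

⟨x²⟩ = ∫ x²·|φ|² dx / ∫|φ|² dx (integrals over the domain).
φ is even, so ∫ over [−a, a] = 2∫₀ᵃ with φ = 1 − x/a there: ∫₀ᵃ (1 − x/a)² dx = a/3, ∫₀ᵃ x²(1 − x/a)² dx = a³/30, ∫₀ᵃ x⁴(1 − x/a)² dx = a⁵/105.
State is unnormalized: ∫|φ|² dx = 0.81333, and ∫φ*·x²·φ dx = 0.12106, so ⟨x²⟩ = 0.12106 / 0.81333.
⟨x²⟩ = 0.14884.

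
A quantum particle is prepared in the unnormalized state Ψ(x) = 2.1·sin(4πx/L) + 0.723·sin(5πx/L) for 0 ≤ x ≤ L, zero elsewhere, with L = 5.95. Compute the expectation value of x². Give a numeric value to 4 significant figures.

7.331

⟨x²⟩ = ∫ x²·|Ψ|² dx / ∫|Ψ|² dx (integrals over the domain).
On 0 ≤ x ≤ L (j ≠ l): ∫sin²(jπx/L) dx = L/2, ∫sin(jπx/L)·sin(lπx/L) dx = 0; diagonal moments ∫x·sin²(jπx/L) dx = L²/4, ∫x²·sin²(jπx/L) dx = L³·(1/6 − 1/(4j²π²)); cross terms ∫x·sin(jπx/L)·sin(lπx/L) dx = 0 for j + l even and −4jlL²/(π²(j² − l²)²) for j + l odd, ∫x²·sin(jπx/L)·sin(lπx/L) dx = (−1)^(j+l)·4jlL³/(π²(j² − l²)²); higher powers the same way via product-to-sum and parts.
State is unnormalized: ∫|Ψ|² dx = 14.675, and ∫Ψ*·x²·Ψ dx = 107.58, so ⟨x²⟩ = 107.58 / 14.675.
⟨x²⟩ = 7.3312.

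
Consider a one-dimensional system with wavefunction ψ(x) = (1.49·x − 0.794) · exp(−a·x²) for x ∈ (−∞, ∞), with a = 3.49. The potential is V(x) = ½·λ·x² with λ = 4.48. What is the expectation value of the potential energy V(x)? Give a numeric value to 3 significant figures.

⟨V⟩ = ∫ V(x)·|ψ|² dx / ∫|ψ|² dx.
Expand each integrand as polynomial × e^(−2ax²) and use ∫x^(2j)·e^(−2ax²) dx = (2j−1)!!/(4a)^j · √(π/(2a)), odd powers → 0; here √(π/(2a)) = 0.67088.
State is unnormalized: ∫|ψ|² dx = 0.52964, and ∫ψ*·V(x)·ψ dx = 0.11922, so ⟨V⟩ = 0.11922 / 0.52964.
⟨V⟩ = 0.22510.

0.225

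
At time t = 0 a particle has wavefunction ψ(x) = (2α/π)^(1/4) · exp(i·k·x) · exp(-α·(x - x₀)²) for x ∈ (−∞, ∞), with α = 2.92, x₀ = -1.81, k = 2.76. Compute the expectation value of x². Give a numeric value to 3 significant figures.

⟨x²⟩ = ∫ x²·|ψ|² dx (integrals over the domain).
Gaussian moments (u = x − x₀): ∫u^(2j)·e^(−2αu²) du = (2j−1)!!/(4α)^j · √(π/(2α)), odd powers integrate to 0; here √(π/(2α)) = 0.73345.
⟨x²⟩ = 3.3617.

3.36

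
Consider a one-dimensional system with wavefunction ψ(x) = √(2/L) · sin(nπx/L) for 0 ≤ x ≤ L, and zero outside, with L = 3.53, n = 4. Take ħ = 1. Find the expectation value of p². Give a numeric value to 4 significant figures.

12.67

p² ψ = −ħ² d²ψ/dx²; ⟨p²⟩ = −ħ² ∫ ψ*·ψ'' dx.
d/dx sin(nπx/L) = (nπ/L)·cos(nπx/L) and d²/dx² sin(nπx/L) = −(nπ/L)²·sin(nπx/L); on 0 ≤ x ≤ L, ∫sin²(nπx/L) dx = L/2 and ∫sin(nπx/L)·cos(nπx/L) dx = 0.
⟨p²⟩ = 12.673.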